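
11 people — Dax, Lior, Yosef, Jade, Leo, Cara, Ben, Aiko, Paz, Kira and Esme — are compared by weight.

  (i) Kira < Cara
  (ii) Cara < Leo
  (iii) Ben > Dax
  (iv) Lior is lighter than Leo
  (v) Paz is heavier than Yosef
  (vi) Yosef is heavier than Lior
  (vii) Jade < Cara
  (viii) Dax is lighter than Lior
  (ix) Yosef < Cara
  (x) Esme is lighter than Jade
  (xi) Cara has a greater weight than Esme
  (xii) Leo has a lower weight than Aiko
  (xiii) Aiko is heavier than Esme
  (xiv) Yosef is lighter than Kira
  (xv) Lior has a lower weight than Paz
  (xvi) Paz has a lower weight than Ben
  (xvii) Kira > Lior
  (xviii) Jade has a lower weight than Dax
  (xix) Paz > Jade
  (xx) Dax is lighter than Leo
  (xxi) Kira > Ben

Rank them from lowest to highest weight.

Nothing is placed below Esme, so it is least; from there Esme < Jade; Jade < Dax; Dax < Lior; Lior < Yosef; Yosef < Paz; Paz < Ben; Ben < Kira; Kira < Cara; Cara < Leo; Leo < Aiko, each given directly.

Esme < Jade < Dax < Lior < Yosef < Paz < Ben < Kira < Cara < Leo < Aiko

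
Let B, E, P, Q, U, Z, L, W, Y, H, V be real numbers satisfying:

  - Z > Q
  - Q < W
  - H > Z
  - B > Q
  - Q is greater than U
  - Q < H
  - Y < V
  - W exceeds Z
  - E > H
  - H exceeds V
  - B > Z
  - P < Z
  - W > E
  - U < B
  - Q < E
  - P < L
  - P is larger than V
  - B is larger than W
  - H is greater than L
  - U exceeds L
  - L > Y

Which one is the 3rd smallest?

P

Chaining the given pairs: Y < V < P < L < U < Q < Z < H < E < W < B.
The 3rd smallest is P.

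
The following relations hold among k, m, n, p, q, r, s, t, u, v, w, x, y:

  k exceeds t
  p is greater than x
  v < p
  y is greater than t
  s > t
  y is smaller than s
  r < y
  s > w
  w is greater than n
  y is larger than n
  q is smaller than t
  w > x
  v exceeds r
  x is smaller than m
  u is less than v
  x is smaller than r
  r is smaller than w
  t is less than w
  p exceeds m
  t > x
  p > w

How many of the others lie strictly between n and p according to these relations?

1

Chaining upward from n reaches: y, w, s.
Chaining downward from p reaches: u, x, q, r, t, w, m, v.
Strictly between n and p are those in both lists: w — 1 element.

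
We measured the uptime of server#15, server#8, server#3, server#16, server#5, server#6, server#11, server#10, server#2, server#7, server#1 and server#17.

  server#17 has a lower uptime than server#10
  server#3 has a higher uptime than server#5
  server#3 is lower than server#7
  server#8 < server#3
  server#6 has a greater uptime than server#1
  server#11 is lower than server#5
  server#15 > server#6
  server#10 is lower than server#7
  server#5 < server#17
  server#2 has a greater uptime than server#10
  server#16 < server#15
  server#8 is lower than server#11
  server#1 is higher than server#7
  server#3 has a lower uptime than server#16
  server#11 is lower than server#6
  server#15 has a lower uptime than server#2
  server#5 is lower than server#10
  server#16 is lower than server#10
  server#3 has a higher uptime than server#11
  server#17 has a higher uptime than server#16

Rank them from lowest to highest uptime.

The consecutive links are each given: server#8 < server#11; server#11 < server#5; server#5 < server#3; server#3 < server#16; server#16 < server#17; server#17 < server#10; server#10 < server#7; server#7 < server#1; server#1 < server#6; server#6 < server#15; server#15 < server#2.

server#8 < server#11 < server#5 < server#3 < server#16 < server#17 < server#10 < server#7 < server#1 < server#6 < server#15 < server#2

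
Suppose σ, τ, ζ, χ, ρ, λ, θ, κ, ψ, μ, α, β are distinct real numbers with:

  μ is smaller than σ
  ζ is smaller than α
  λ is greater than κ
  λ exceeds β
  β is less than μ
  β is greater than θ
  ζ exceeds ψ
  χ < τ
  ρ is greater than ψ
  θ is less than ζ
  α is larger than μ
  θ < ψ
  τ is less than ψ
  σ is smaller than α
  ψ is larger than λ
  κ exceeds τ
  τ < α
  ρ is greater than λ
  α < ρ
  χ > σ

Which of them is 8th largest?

χ

The consecutive relations fix a unique order: θ < β < μ < σ < χ < τ < κ < λ < ψ < ζ < α < ρ.
The 8th largest is χ.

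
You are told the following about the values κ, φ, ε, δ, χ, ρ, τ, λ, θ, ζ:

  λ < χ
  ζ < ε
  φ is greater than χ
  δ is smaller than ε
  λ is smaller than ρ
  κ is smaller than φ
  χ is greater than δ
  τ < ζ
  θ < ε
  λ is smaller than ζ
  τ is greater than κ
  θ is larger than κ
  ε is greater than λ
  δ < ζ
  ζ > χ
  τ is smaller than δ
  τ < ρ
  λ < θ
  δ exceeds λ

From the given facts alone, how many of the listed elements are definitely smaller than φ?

Directly below φ: κ, χ.
One step further: λ, δ (4 so far).
One step further: τ (5 so far).
No other element is forced below φ by the given relations, so the count is 5.

5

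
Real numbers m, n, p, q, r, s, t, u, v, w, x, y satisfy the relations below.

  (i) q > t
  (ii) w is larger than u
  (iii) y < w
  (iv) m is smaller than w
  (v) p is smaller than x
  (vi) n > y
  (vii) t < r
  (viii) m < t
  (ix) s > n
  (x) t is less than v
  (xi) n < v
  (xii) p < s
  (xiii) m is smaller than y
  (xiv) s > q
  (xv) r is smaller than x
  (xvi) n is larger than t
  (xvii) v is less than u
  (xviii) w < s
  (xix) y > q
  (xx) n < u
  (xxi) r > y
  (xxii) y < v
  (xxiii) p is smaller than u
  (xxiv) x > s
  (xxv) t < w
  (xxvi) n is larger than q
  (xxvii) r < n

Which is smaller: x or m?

m

Link the given pairs in sequence: m < t; t < q; q < y; y < r; r < n; n < v; v < u; u < w; w < s; s < x.
Together: m < t < q < y < r < n < v < u < w < s < x.
So m < x; m is the smaller of the two.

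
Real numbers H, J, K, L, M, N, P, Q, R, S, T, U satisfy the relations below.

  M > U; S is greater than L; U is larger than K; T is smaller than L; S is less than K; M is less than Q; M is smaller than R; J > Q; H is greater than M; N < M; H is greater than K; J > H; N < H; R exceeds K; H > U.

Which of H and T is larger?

T < L and L < S give T < S.
With S < K: T < L < S < K.
Then K < U extends the chain to U.
With U < H: T < L < S < K < U < H.
So T < H; H is the larger of the two.

H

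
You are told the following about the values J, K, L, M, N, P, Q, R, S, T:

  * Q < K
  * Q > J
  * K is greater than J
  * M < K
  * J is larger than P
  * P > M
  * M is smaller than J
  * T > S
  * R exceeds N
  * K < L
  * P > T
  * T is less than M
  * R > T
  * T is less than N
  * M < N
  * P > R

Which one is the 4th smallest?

N

Chaining the given pairs: S < T < M < N < R < P < J < Q < K < L.
Counting 4 from the smallest end gives N.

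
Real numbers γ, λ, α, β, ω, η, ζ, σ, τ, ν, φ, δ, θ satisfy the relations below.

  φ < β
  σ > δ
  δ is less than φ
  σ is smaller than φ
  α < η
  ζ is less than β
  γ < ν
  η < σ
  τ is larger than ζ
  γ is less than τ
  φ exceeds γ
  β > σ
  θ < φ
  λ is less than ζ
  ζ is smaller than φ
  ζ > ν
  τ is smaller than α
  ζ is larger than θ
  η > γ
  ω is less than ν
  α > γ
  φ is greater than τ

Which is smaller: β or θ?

The relevant relations are θ < ζ; ζ < τ; τ < α; α < η; η < σ; σ < φ; φ < β.
Together: θ < ζ < τ < α < η < σ < φ < β.
So θ < β; θ is the smaller of the two.

θ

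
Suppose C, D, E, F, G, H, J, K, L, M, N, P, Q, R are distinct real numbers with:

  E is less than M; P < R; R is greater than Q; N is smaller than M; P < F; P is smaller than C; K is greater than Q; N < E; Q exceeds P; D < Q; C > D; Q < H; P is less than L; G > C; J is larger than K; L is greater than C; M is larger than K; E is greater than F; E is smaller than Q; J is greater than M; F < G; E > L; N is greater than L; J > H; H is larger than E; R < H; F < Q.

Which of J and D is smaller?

D

D < C and C < L give D < L.
With L < N: D < C < L < N.
Then N < E extends the chain to E.
Then E < M extends the chain to M.
With M < J: D < C < L < N < E < M < J.
So D < J; D is the smaller of the two.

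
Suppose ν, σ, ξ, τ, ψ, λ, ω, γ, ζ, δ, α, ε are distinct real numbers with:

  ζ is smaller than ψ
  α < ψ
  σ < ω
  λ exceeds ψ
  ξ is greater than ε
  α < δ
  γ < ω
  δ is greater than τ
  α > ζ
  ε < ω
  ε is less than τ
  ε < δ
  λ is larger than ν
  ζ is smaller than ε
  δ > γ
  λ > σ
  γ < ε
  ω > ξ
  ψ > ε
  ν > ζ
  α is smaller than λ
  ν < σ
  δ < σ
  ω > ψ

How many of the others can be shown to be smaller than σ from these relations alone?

From σ the given relations immediately reach ν, δ.
From those, ζ, γ, α, ε, τ — 7 in total.
Nothing else is reachable below σ; 7 in all.

7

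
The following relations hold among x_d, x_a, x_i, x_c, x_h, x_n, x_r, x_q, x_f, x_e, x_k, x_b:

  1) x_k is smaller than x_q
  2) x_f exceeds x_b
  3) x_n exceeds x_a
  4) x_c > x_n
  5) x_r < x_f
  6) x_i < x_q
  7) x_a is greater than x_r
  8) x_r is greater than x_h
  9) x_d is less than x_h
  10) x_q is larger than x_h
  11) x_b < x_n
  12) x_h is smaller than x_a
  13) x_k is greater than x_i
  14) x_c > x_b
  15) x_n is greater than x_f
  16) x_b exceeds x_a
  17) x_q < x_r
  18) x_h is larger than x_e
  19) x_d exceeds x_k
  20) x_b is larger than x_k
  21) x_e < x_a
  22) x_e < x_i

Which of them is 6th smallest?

The consecutive relations fix a unique order: x_e < x_i < x_k < x_d < x_h < x_q < x_r < x_a < x_b < x_f < x_n < x_c.
Counting 6 from the smallest end gives x_q.

x_q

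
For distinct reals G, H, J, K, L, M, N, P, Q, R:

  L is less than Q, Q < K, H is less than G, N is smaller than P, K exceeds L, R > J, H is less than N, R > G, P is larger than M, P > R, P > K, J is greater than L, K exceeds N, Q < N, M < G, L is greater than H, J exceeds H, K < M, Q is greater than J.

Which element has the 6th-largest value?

The consecutive relations fix a unique order: H < L < J < Q < N < K < M < G < R < P.
Counting 6 from the largest end gives N.

N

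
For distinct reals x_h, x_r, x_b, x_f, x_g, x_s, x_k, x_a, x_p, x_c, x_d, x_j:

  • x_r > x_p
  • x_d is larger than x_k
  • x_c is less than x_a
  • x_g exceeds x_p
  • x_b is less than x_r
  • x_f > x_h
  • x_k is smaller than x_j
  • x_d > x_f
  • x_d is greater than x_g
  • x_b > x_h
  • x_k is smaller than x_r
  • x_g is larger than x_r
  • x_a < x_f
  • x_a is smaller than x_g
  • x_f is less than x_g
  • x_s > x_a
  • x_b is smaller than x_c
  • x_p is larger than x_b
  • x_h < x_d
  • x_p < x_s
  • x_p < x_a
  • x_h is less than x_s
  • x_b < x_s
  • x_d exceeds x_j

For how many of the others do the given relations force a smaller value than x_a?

Directly below x_a: x_p, x_c.
One step further: x_b (3 so far).
One step further: x_h (4 so far).
No other element is forced below x_a by the given relations, so the count is 4.

4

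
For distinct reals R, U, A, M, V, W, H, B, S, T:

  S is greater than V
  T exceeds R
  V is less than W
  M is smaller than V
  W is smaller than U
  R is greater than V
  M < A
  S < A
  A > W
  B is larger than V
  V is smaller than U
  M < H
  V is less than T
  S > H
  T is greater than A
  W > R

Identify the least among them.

M

Chaining upward from M: directly above it, H, V, A; then R, W, S, B, U, T.
That covers every other element, and nothing is given below M, so M is the least.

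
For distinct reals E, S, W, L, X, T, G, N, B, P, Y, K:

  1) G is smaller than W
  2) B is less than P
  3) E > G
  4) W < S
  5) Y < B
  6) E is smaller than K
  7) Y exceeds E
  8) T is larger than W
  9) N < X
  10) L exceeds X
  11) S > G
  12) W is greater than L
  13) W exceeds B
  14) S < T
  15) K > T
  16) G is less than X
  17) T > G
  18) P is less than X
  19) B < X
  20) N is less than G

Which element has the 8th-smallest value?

L

The consecutive relations fix a unique order: N < G < E < Y < B < P < X < L < W < S < T < K.
Counting 8 from the smallest end gives L.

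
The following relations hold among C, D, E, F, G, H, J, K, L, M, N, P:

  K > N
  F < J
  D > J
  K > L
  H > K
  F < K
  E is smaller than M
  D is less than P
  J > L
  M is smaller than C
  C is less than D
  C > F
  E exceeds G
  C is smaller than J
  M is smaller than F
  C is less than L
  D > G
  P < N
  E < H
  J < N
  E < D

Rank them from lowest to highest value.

Nothing is placed below G, so it is least; from there G < E; E < M; M < F; F < C; C < L; L < J; J < D; D < P; P < N; N < K; K < H, each given directly.

G < E < M < F < C < L < J < D < P < N < K < H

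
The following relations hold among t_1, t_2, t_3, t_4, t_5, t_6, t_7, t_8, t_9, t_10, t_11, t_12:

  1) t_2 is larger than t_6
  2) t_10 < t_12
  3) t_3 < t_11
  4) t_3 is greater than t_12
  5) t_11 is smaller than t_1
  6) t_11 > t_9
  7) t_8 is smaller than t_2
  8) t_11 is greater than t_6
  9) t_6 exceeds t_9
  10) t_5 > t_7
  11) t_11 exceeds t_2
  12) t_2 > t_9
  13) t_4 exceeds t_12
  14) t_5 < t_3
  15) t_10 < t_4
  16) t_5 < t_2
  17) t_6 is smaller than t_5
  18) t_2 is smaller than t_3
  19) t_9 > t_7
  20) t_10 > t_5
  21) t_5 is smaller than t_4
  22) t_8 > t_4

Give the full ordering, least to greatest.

The consecutive links are each given: t_7 < t_9; t_9 < t_6; t_6 < t_5; t_5 < t_10; t_10 < t_12; t_12 < t_4; t_4 < t_8; t_8 < t_2; t_2 < t_3; t_3 < t_11; t_11 < t_1.

t_7 < t_9 < t_6 < t_5 < t_10 < t_12 < t_4 < t_8 < t_2 < t_3 < t_11 < t_1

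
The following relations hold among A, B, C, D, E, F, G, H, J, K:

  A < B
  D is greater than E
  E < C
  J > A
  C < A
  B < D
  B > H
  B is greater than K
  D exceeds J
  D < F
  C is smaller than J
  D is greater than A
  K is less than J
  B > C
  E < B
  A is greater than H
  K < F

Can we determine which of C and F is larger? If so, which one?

F

C < A and A < B give C < B.
With B < D: C < A < B < D.
With D < F: C < A < B < D < F.
So F is larger.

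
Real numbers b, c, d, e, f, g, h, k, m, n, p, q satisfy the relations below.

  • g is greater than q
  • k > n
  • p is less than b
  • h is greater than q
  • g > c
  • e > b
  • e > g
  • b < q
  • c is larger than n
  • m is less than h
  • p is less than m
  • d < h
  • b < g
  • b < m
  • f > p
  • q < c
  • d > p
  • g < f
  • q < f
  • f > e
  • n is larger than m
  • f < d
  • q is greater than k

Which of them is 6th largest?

Piecing the relations together gives one ordering: p < b < m < n < k < q < c < g < e < f < d < h.
The 6th largest is c.

c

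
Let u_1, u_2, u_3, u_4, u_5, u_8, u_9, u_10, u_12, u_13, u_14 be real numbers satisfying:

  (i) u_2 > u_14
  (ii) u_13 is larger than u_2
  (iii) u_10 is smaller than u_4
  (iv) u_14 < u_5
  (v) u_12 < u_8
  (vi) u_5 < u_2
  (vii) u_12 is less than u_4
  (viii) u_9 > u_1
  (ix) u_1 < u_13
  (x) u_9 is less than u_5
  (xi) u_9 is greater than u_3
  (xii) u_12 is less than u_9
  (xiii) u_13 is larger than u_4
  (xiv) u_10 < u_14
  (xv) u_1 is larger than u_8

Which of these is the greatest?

u_12 is not greatest since u_12 < u_4; u_10 is not greatest since u_10 < u_14; u_14 is not greatest since u_14 < u_5; u_8 is not greatest since u_8 < u_1; u_1 is not greatest since u_1 < u_13; u_3 is not greatest since u_3 < u_9; u_9 is not greatest since u_9 < u_5; u_5 is not greatest since u_5 < u_2; u_2 is not greatest since u_2 < u_13; u_4 is not greatest since u_4 < u_13.
Only u_13 has nothing above it, so u_13 is the greatest.

u_13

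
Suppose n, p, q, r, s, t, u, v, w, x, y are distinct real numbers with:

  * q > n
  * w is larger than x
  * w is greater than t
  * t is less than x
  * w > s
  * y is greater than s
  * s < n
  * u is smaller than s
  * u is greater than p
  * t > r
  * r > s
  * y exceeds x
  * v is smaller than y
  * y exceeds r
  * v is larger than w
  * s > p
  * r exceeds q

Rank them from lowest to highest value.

Nothing is placed below p, so it is least; from there p < u; u < s; s < n; n < q; q < r; r < t; t < x; x < w; w < v; v < y, each given directly.

p < u < s < n < q < r < t < x < w < v < y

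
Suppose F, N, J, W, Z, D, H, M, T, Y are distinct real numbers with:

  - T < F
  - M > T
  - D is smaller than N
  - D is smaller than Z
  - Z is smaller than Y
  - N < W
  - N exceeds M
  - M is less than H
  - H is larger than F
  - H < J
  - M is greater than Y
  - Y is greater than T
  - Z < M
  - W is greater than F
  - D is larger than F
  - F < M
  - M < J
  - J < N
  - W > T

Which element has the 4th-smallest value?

Z

Chaining the given pairs: T < F < D < Z < Y < M < H < J < N < W.
Counting 4 from the smallest end gives Z.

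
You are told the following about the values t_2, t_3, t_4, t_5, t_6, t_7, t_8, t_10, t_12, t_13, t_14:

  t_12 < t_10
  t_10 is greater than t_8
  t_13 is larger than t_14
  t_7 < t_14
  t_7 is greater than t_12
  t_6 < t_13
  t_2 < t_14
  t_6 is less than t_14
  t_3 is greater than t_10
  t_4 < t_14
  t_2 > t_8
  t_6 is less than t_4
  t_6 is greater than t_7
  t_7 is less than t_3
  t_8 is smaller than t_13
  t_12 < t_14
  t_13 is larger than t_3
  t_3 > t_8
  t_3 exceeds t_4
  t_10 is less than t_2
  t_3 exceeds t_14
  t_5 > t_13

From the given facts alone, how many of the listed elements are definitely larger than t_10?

From t_10 the given relations immediately reach t_2, t_3.
From those, t_14, t_13 — 4 in total.
From those, t_5 — 5 in total.
No other element is forced above t_10 by the given relations, so the count is 5.

5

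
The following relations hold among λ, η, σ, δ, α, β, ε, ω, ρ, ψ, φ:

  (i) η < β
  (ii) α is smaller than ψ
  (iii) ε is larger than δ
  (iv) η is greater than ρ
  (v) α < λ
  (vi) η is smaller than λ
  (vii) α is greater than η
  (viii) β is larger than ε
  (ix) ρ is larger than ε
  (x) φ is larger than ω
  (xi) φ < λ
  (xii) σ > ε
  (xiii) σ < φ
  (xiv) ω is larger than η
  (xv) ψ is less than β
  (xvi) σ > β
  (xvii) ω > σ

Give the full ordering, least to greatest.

δ < ε < ρ < η < α < ψ < β < σ < ω < φ < λ

The consecutive links are each given: δ < ε; ε < ρ; ρ < η; η < α; α < ψ; ψ < β; β < σ; σ < ω; ω < φ; φ < λ.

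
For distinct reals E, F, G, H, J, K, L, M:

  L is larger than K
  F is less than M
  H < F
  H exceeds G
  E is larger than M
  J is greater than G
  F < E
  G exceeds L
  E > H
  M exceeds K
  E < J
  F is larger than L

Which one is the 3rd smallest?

G

The consecutive relations fix a unique order: K < L < G < H < F < M < E < J.
The 3rd smallest is G.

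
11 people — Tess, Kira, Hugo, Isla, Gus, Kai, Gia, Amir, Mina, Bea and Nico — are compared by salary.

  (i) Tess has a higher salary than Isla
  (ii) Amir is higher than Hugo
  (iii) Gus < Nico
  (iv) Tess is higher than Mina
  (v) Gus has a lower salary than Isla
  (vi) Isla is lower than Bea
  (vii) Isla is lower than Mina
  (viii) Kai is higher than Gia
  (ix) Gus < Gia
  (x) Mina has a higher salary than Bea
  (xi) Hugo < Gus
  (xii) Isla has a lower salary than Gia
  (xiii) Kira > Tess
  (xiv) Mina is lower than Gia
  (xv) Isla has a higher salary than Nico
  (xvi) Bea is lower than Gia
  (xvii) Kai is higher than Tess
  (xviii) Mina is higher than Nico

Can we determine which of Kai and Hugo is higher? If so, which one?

Kai

Following the relations from Hugo: Hugo < Gus < Nico < Isla < Bea < Mina < Gia < Kai.
So Kai is higher.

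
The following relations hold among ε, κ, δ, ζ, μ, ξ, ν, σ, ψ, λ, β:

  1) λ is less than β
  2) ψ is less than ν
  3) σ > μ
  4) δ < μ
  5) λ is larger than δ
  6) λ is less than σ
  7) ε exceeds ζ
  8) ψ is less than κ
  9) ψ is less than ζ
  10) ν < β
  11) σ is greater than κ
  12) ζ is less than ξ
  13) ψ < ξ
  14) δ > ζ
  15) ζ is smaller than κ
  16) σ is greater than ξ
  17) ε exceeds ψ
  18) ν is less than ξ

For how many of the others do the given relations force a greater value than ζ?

The elements the relations force above ζ are δ, λ, β, ξ, μ, κ, ε, σ — no chain reaches any other.
That is 8.

8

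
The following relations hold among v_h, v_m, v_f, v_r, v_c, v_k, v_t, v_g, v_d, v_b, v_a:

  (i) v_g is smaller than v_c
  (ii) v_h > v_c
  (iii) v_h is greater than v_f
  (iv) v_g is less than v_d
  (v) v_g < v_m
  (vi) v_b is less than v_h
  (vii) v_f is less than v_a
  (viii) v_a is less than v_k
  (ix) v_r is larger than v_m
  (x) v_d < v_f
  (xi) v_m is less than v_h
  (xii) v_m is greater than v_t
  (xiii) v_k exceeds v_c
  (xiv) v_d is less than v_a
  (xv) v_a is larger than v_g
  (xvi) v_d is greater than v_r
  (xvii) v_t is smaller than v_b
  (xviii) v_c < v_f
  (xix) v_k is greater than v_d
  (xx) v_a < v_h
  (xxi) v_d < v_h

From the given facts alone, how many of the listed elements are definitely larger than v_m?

6

The elements the relations force above v_m are v_r, v_d, v_f, v_a, v_k, v_h — no chain reaches any other.
That is 6.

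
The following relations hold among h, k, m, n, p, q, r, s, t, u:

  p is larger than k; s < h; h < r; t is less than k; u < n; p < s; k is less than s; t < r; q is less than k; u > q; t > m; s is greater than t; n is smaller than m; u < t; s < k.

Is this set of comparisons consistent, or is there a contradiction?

inconsistent

Chaining the given relations yields k < p < s, so k < s. But one relation states s < k. These cannot both hold.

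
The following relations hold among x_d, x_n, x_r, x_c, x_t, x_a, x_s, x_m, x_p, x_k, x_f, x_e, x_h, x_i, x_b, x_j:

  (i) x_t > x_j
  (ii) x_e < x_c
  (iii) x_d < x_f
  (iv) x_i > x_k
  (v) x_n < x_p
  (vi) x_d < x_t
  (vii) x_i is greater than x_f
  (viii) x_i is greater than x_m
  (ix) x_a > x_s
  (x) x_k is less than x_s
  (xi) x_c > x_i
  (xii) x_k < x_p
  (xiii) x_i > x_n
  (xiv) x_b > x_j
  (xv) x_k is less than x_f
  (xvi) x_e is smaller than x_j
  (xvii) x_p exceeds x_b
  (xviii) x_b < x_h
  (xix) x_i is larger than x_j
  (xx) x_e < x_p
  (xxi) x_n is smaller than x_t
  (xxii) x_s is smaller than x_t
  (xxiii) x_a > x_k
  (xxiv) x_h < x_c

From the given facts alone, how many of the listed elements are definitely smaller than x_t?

6

The elements the relations force below x_t are x_k, x_e, x_j, x_n, x_d, x_s — no chain reaches any other.
That is 6.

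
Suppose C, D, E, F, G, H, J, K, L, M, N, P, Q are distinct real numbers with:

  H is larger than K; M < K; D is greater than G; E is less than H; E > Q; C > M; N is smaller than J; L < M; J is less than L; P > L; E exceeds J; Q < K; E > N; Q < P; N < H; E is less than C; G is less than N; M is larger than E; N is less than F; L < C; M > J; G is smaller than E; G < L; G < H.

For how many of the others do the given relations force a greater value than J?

7

The elements the relations force above J are L, E, M, K, P, H, C — no chain reaches any other.
That is 7.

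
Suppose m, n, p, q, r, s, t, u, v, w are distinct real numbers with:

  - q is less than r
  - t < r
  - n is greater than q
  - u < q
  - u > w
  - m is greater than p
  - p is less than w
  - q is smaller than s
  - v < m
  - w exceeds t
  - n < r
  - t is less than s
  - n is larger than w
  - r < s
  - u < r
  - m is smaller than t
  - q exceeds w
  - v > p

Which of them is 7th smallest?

The consecutive relations fix a unique order: p < v < m < t < w < u < q < n < r < s.
Counting 7 from the smallest end gives q.

q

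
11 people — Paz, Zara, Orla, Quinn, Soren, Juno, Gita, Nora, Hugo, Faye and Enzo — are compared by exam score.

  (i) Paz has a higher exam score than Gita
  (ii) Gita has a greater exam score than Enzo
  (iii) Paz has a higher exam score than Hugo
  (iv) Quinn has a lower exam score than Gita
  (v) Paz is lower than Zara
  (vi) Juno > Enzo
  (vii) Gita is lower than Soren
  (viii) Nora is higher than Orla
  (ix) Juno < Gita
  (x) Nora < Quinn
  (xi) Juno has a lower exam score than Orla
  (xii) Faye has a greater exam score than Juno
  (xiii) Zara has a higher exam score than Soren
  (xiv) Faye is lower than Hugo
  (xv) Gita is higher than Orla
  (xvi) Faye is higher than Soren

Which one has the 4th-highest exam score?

Faye

Piecing the relations together gives one ordering: Enzo < Juno < Orla < Nora < Quinn < Gita < Soren < Faye < Hugo < Paz < Zara.
The 4th largest is Faye.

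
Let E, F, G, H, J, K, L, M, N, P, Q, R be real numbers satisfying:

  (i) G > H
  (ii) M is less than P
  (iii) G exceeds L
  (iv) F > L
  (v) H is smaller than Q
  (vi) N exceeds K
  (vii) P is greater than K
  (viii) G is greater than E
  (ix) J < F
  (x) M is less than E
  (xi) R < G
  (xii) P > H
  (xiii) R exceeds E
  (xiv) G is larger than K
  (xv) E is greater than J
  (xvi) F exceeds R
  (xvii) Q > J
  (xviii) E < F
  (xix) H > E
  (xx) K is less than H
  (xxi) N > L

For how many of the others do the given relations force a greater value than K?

From K the given relations immediately reach N, H, P, G.
From those, Q — 5 in total.
Nothing else is reachable above K; 5 in all.

5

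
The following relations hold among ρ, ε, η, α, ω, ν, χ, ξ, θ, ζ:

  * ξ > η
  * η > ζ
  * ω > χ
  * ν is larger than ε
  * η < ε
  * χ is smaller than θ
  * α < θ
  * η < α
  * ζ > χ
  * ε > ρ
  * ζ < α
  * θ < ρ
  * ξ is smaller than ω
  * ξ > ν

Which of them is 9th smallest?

Chaining the given pairs: χ < ζ < η < α < θ < ρ < ε < ν < ξ < ω.
The 9th smallest is ξ.

ξ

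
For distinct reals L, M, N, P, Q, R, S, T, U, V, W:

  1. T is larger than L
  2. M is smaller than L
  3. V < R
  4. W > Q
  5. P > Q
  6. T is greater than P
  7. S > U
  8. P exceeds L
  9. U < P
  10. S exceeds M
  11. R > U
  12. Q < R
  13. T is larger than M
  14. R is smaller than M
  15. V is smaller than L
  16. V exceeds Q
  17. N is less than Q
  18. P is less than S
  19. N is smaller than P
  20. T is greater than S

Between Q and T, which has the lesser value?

Link the given pairs in sequence: Q < V; V < R; R < M; M < L; L < P; P < S; S < T.
Chaining these gives Q < V < R < M < L < P < S < T.
So Q < T; Q is the smaller of the two.

Q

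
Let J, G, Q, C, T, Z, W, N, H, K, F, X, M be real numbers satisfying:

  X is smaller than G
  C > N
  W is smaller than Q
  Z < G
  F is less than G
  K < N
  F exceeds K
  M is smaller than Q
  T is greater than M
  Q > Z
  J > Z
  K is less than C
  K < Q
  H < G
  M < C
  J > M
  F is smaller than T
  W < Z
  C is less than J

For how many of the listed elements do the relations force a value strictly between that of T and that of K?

1

Chaining upward from K reaches: F, Q, N, G, C, J.
Chaining downward from T reaches: M, F.
Strictly between K and T are those in both lists: F — 1 element.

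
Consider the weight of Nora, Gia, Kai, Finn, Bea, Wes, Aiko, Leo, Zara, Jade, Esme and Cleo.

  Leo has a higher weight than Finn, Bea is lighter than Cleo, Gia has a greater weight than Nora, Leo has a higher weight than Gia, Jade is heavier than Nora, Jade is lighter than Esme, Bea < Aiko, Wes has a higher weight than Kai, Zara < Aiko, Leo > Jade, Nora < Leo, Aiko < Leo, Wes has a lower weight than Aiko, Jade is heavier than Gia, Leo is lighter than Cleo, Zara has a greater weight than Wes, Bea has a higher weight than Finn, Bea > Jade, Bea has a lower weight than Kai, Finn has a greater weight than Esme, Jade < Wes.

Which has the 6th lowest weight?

Piecing the relations together gives one ordering: Nora < Gia < Jade < Esme < Finn < Bea < Kai < Wes < Zara < Aiko < Leo < Cleo.
Counting 6 from the smallest end gives Bea.

Bea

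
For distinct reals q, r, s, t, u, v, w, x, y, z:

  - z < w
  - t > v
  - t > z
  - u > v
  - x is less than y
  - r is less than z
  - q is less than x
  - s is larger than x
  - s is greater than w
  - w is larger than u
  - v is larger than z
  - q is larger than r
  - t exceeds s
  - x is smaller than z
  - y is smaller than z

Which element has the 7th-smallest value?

u

Chaining the given pairs: r < q < x < y < z < v < u < w < s < t.
The 7th smallest is u.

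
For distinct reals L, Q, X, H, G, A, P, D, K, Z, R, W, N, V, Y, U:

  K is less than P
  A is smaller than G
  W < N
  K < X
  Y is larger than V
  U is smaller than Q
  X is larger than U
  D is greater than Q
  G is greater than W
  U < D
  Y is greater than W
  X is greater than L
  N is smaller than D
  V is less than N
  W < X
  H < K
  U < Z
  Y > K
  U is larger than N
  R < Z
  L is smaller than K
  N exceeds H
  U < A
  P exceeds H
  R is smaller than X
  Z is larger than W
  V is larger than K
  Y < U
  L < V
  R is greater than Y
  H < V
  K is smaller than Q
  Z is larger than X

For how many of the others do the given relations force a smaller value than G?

9

From G the given relations immediately reach W, A.
From those, U — 3 in total.
From those, Y, N — 5 in total.
From those, H, K, V — 8 in total.
From those, L — 9 in total.
Nothing else is reachable below G; 9 in all.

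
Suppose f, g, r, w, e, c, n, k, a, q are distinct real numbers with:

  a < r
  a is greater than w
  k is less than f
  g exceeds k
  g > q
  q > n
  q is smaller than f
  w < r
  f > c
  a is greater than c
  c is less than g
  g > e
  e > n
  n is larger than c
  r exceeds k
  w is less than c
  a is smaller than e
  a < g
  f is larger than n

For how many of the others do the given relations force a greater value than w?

Directly above w: c, a, r.
One step further: n, f, e, g (7 so far).
One step further: q (8 so far).
Nothing else is reachable above w; 8 in all.

8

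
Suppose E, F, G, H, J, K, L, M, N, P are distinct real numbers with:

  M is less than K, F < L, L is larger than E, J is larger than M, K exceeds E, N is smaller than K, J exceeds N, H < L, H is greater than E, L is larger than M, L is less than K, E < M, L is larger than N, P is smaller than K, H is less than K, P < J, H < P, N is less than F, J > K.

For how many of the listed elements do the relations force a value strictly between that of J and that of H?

The relations place H below J. An element lies strictly between them when it is forced above H and also forced below J.
Above H: {P, L, K}. Below J: {E, N, M, P, F, L, K}.
Intersection: {P, L, K} — 3.

3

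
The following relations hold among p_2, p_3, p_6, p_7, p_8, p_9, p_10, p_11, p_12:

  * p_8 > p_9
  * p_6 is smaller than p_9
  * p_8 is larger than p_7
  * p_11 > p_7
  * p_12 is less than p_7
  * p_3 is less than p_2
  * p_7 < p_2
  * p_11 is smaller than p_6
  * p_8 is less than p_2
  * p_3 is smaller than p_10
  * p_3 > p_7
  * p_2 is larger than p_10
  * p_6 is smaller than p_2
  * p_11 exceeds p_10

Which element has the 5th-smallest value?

p_11

Chaining the given pairs: p_12 < p_7 < p_3 < p_10 < p_11 < p_6 < p_9 < p_8 < p_2.
Counting 5 from the smallest end gives p_11.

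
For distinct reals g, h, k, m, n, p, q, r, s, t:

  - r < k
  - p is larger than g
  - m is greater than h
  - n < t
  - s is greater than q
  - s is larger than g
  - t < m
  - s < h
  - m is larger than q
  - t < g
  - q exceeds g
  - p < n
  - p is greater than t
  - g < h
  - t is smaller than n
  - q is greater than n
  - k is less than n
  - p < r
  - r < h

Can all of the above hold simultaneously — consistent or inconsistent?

inconsistent

We have n < t stated directly, yet also t < g < p < r < k < n by chaining the others — so t < n. Contradiction.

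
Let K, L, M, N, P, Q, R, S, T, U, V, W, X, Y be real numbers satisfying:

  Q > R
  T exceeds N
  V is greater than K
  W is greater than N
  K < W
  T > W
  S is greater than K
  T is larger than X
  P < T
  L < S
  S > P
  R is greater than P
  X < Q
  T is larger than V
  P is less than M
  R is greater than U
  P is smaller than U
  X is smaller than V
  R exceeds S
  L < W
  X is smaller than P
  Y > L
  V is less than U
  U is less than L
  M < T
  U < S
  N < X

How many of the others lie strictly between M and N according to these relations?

The relations place N below M. An element lies strictly between them when it is forced above N and also forced below M.
Above N: {X, V, P, U, L, Y, S, R, Q, W, T}. Below M: {X, P}.
Intersection: {X, P} — 2.

2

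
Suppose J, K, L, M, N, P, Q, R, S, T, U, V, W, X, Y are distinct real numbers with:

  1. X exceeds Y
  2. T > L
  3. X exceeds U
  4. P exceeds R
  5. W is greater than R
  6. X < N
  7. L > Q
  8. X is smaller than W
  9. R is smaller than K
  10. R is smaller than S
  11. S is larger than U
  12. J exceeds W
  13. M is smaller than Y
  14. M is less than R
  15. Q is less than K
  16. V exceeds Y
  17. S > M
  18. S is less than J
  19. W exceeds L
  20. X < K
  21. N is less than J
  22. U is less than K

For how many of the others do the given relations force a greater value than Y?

Directly above Y: X, V.
One step further: K, N, W (5 so far).
One step further: J (6 so far).
No other element is forced above Y by the given relations, so the count is 6.

6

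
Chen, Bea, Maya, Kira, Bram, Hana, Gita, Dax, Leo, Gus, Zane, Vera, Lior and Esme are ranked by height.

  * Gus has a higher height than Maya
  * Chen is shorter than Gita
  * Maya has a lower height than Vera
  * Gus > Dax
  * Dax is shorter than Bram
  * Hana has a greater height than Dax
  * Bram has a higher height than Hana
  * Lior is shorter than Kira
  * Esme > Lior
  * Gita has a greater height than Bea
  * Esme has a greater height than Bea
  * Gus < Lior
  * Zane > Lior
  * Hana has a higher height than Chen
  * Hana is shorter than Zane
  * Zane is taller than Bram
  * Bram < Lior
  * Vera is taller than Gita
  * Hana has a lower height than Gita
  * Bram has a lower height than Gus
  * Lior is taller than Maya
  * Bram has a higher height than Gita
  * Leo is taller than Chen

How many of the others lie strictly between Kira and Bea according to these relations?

Chaining upward from Bea reaches: Gita, Bram, Gus, Vera, Lior, Zane, Esme.
Chaining downward from Kira reaches: Chen, Dax, Maya, Hana, Gita, Bram, Gus, Lior.
Strictly between Bea and Kira are those in both lists: Gita, Bram, Gus, Lior — 4 elements.

4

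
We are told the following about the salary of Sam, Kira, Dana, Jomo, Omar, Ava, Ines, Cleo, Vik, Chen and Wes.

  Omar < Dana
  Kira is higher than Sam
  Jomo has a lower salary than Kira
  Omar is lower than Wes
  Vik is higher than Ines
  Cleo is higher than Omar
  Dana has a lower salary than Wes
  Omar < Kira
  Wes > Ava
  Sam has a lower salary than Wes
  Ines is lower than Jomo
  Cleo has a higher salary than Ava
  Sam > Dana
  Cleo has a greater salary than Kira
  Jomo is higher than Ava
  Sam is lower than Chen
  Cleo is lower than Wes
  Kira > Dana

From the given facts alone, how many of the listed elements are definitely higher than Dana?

The elements the relations force above Dana are Sam, Chen, Kira, Cleo, Wes — no chain reaches any other.
That is 5.

5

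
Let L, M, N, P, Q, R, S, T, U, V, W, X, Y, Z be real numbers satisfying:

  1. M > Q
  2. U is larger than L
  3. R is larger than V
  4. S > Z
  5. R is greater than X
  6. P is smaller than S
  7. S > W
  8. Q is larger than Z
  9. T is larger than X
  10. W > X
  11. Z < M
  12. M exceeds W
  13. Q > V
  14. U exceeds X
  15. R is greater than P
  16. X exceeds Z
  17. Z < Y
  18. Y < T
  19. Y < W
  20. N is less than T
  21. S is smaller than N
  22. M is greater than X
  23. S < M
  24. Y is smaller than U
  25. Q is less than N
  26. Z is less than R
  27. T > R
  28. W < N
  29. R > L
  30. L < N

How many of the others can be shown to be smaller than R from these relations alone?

The elements the relations force below R are Z, L, V, X, P — no chain reaches any other.
That is 5.

5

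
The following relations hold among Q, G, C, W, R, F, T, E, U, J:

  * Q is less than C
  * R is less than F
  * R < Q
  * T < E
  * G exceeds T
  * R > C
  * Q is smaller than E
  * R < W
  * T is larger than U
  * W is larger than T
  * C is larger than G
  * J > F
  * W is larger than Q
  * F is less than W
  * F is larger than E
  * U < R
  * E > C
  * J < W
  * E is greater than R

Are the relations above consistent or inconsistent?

inconsistent

Chaining the given relations yields C < R < Q, so C < Q. But one relation states Q < C. These cannot both hold.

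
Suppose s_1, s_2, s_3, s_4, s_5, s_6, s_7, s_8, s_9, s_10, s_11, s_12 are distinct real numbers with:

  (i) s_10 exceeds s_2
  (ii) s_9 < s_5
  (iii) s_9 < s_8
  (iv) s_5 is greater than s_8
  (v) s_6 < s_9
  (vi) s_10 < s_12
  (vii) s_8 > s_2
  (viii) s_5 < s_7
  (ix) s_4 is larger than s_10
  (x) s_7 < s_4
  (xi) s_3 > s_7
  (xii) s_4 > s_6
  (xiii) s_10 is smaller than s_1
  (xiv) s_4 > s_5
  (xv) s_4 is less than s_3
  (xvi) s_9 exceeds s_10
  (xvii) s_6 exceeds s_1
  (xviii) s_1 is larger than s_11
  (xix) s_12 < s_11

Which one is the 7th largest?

The consecutive relations fix a unique order: s_2 < s_10 < s_12 < s_11 < s_1 < s_6 < s_9 < s_8 < s_5 < s_7 < s_4 < s_3.
The 7th largest is s_6.

s_6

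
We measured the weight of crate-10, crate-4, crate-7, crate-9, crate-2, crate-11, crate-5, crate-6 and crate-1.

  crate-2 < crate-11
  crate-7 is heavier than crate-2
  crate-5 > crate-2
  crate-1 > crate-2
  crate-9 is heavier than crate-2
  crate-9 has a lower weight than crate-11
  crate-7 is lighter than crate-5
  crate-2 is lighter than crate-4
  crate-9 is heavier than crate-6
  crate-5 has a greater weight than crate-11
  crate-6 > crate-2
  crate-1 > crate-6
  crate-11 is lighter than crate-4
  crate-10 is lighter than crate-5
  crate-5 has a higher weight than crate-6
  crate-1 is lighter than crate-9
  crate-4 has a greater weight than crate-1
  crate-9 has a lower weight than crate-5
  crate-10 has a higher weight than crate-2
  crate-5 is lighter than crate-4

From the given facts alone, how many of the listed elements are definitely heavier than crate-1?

The elements the relations force above crate-1 are crate-9, crate-11, crate-5, crate-4 — no chain reaches any other.
That is 4.

4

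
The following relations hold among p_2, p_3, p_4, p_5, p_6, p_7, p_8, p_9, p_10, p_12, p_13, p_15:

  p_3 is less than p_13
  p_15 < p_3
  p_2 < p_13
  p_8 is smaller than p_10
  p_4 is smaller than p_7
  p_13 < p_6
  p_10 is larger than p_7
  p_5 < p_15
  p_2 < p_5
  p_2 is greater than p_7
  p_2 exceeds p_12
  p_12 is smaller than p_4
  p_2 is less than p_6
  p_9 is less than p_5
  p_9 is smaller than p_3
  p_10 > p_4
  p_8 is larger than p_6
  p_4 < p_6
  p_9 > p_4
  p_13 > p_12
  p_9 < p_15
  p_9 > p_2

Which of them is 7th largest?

Chaining the given pairs: p_12 < p_4 < p_7 < p_2 < p_9 < p_5 < p_15 < p_3 < p_13 < p_6 < p_8 < p_10.
Counting 7 from the largest end gives p_5.

p_5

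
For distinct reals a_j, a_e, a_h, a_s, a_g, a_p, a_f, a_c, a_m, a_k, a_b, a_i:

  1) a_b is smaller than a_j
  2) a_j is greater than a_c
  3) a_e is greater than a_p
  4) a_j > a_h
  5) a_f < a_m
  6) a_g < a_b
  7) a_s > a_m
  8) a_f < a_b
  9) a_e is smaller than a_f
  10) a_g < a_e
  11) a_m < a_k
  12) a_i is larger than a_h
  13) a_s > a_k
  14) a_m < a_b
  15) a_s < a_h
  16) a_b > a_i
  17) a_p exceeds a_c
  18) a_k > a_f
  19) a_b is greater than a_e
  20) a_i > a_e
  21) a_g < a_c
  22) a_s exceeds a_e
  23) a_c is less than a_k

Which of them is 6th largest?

Piecing the relations together gives one ordering: a_g < a_c < a_p < a_e < a_f < a_m < a_k < a_s < a_h < a_i < a_b < a_j.
Counting 6 from the largest end gives a_k.

a_k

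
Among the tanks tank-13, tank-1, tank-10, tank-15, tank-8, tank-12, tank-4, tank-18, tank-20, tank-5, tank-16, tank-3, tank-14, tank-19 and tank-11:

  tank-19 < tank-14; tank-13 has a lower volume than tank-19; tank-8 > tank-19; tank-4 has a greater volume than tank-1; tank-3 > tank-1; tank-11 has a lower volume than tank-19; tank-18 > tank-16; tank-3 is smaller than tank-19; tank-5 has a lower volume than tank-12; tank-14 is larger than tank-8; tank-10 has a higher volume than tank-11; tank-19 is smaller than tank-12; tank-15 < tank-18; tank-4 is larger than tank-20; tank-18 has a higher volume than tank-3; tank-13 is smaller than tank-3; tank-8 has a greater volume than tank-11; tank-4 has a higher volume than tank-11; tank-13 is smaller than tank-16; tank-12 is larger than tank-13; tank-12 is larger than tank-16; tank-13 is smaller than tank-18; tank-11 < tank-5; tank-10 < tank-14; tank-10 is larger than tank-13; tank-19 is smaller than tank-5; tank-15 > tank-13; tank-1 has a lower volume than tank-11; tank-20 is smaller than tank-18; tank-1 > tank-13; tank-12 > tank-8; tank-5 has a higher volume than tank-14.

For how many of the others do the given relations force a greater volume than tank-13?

The elements the relations force above tank-13 are tank-1, tank-3, tank-11, tank-15, tank-19, tank-8, tank-16, tank-10, tank-18, tank-14, tank-5, tank-12, tank-4 — no chain reaches any other.
That is 13.

13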